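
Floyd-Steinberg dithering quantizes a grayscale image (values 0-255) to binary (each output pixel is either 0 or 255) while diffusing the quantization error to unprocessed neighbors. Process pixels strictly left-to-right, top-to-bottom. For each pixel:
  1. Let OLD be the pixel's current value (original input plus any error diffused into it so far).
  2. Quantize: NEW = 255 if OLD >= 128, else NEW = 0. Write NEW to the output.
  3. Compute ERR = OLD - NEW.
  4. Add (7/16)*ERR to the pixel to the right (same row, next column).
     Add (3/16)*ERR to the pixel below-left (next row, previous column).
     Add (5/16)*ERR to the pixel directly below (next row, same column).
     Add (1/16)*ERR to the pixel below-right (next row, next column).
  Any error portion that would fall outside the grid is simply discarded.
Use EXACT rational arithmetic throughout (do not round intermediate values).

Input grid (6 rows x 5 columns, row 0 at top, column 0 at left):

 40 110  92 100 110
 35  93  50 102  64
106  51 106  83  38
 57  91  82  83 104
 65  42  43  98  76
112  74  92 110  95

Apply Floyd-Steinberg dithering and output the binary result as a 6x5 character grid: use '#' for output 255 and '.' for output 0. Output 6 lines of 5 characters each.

(0,0): OLD=40 → NEW=0, ERR=40
(0,1): OLD=255/2 → NEW=0, ERR=255/2
(0,2): OLD=4729/32 → NEW=255, ERR=-3431/32
(0,3): OLD=27183/512 → NEW=0, ERR=27183/512
(0,4): OLD=1091401/8192 → NEW=255, ERR=-997559/8192
(1,0): OLD=2285/32 → NEW=0, ERR=2285/32
(1,1): OLD=37499/256 → NEW=255, ERR=-27781/256
(1,2): OLD=-106985/8192 → NEW=0, ERR=-106985/8192
(1,3): OLD=2731019/32768 → NEW=0, ERR=2731019/32768
(1,4): OLD=34460097/524288 → NEW=0, ERR=34460097/524288
(2,0): OLD=442233/4096 → NEW=0, ERR=442233/4096
(2,1): OLD=8694979/131072 → NEW=0, ERR=8694979/131072
(2,2): OLD=293152521/2097152 → NEW=255, ERR=-241621239/2097152
(2,3): OLD=2353728267/33554432 → NEW=0, ERR=2353728267/33554432
(2,4): OLD=50700987021/536870912 → NEW=0, ERR=50700987021/536870912
(3,0): OLD=216379881/2097152 → NEW=0, ERR=216379881/2097152
(3,1): OLD=2382635189/16777216 → NEW=255, ERR=-1895554891/16777216
(3,2): OLD=7443046615/536870912 → NEW=0, ERR=7443046615/536870912
(3,3): OLD=130451510335/1073741824 → NEW=0, ERR=130451510335/1073741824
(3,4): OLD=3282196142235/17179869184 → NEW=255, ERR=-1098670499685/17179869184
(4,0): OLD=20416835207/268435456 → NEW=0, ERR=20416835207/268435456
(4,1): OLD=421046552583/8589934592 → NEW=0, ERR=421046552583/8589934592
(4,2): OLD=11612956740425/137438953472 → NEW=0, ERR=11612956740425/137438953472
(4,3): OLD=355821270782471/2199023255552 → NEW=255, ERR=-204929659383289/2199023255552
(4,4): OLD=803520236435889/35184372088832 → NEW=0, ERR=803520236435889/35184372088832
(5,0): OLD=19922996079733/137438953472 → NEW=255, ERR=-15123937055627/137438953472
(5,1): OLD=67918087787679/1099511627776 → NEW=0, ERR=67918087787679/1099511627776
(5,2): OLD=4609850939745431/35184372088832 → NEW=255, ERR=-4362163942906729/35184372088832
(5,3): OLD=5094613040047641/140737488355328 → NEW=0, ERR=5094613040047641/140737488355328
(5,4): OLD=252538180108619331/2251799813685248 → NEW=0, ERR=252538180108619331/2251799813685248
Row 0: ..#.#
Row 1: .#...
Row 2: ..#..
Row 3: .#..#
Row 4: ...#.
Row 5: #.#..

Answer: ..#.#
.#...
..#..
.#..#
...#.
#.#..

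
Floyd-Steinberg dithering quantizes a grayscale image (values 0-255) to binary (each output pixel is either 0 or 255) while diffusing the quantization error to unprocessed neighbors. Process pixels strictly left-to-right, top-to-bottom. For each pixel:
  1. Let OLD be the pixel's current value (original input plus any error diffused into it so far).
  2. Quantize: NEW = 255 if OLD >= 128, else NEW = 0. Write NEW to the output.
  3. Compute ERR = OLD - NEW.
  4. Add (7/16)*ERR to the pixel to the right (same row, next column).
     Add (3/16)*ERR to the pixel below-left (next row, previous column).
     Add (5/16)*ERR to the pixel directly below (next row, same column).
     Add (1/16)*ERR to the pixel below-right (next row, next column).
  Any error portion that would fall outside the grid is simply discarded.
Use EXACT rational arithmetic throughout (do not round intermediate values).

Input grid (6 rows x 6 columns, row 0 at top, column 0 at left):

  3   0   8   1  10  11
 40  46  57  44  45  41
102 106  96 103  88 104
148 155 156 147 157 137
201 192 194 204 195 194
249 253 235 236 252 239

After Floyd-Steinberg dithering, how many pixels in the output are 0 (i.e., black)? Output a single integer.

Answer: 18

Derivation:
(0,0): OLD=3 → NEW=0, ERR=3
(0,1): OLD=21/16 → NEW=0, ERR=21/16
(0,2): OLD=2195/256 → NEW=0, ERR=2195/256
(0,3): OLD=19461/4096 → NEW=0, ERR=19461/4096
(0,4): OLD=791587/65536 → NEW=0, ERR=791587/65536
(0,5): OLD=17075445/1048576 → NEW=0, ERR=17075445/1048576
(1,0): OLD=10543/256 → NEW=0, ERR=10543/256
(1,1): OLD=135625/2048 → NEW=0, ERR=135625/2048
(1,2): OLD=5873661/65536 → NEW=0, ERR=5873661/65536
(1,3): OLD=22936633/262144 → NEW=0, ERR=22936633/262144
(1,4): OLD=1516735755/16777216 → NEW=0, ERR=1516735755/16777216
(1,5): OLD=23191685853/268435456 → NEW=0, ERR=23191685853/268435456
(2,0): OLD=4170931/32768 → NEW=0, ERR=4170931/32768
(2,1): OLD=211562081/1048576 → NEW=255, ERR=-55824799/1048576
(2,2): OLD=2034411619/16777216 → NEW=0, ERR=2034411619/16777216
(2,3): OLD=27641660171/134217728 → NEW=255, ERR=-6583860469/134217728
(2,4): OLD=500184105633/4294967296 → NEW=0, ERR=500184105633/4294967296
(2,5): OLD=12891733541495/68719476736 → NEW=255, ERR=-4631733026185/68719476736
(3,0): OLD=2982902531/16777216 → NEW=255, ERR=-1295287549/16777216
(3,1): OLD=18156625223/134217728 → NEW=255, ERR=-16068895417/134217728
(3,2): OLD=138502245125/1073741824 → NEW=255, ERR=-135301919995/1073741824
(3,3): OLD=7281253336655/68719476736 → NEW=0, ERR=7281253336655/68719476736
(3,4): OLD=123170345864687/549755813888 → NEW=255, ERR=-17017386676753/549755813888
(3,5): OLD=964697281778849/8796093022208 → NEW=0, ERR=964697281778849/8796093022208
(4,0): OLD=331626025037/2147483648 → NEW=255, ERR=-215982305203/2147483648
(4,1): OLD=2822073670633/34359738368 → NEW=0, ERR=2822073670633/34359738368
(4,2): OLD=223134158335467/1099511627776 → NEW=255, ERR=-57241306747413/1099511627776
(4,3): OLD=3529963586625975/17592186044416 → NEW=255, ERR=-956043854700105/17592186044416
(4,4): OLD=53124716152253479/281474976710656 → NEW=255, ERR=-18651402908963801/281474976710656
(4,5): OLD=888777170453247921/4503599627370496 → NEW=255, ERR=-259640734526228559/4503599627370496
(5,0): OLD=128076834253771/549755813888 → NEW=255, ERR=-12110898287669/549755813888
(5,1): OLD=4450495420004987/17592186044416 → NEW=255, ERR=-35512021321093/17592186044416
(5,2): OLD=29947750496613625/140737488355328 → NEW=255, ERR=-5940309033995015/140737488355328
(5,3): OLD=832593693953269315/4503599627370496 → NEW=255, ERR=-315824211026207165/4503599627370496
(5,4): OLD=1678995319659421635/9007199254740992 → NEW=255, ERR=-617840490299531325/9007199254740992
(5,5): OLD=26925394279683706911/144115188075855872 → NEW=255, ERR=-9823978679659540449/144115188075855872
Output grid:
  Row 0: ......  (6 black, running=6)
  Row 1: ......  (6 black, running=12)
  Row 2: .#.#.#  (3 black, running=15)
  Row 3: ###.#.  (2 black, running=17)
  Row 4: #.####  (1 black, running=18)
  Row 5: ######  (0 black, running=18)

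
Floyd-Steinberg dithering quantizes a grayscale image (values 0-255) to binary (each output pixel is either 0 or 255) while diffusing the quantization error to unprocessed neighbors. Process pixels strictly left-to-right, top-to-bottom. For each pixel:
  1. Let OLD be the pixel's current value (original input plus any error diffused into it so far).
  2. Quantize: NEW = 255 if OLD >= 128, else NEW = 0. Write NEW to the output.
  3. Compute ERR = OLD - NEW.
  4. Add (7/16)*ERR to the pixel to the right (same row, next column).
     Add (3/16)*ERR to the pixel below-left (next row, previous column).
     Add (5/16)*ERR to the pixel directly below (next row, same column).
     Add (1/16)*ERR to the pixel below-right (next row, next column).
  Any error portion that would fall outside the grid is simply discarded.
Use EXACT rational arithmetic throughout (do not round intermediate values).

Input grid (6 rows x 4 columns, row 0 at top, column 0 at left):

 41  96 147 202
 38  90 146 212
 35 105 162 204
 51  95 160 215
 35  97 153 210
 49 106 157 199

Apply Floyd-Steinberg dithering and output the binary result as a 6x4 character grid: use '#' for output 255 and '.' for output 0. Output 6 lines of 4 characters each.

Answer: ..##
.#.#
..##
.#.#
..##
.#.#

Derivation:
(0,0): OLD=41 → NEW=0, ERR=41
(0,1): OLD=1823/16 → NEW=0, ERR=1823/16
(0,2): OLD=50393/256 → NEW=255, ERR=-14887/256
(0,3): OLD=723183/4096 → NEW=255, ERR=-321297/4096
(1,0): OLD=18477/256 → NEW=0, ERR=18477/256
(1,1): OLD=304827/2048 → NEW=255, ERR=-217413/2048
(1,2): OLD=4836311/65536 → NEW=0, ERR=4836311/65536
(1,3): OLD=226637457/1048576 → NEW=255, ERR=-40749423/1048576
(2,0): OLD=1233721/32768 → NEW=0, ERR=1233721/32768
(2,1): OLD=111825539/1048576 → NEW=0, ERR=111825539/1048576
(2,2): OLD=456753615/2097152 → NEW=255, ERR=-78020145/2097152
(2,3): OLD=6046230835/33554432 → NEW=255, ERR=-2510149325/33554432
(3,0): OLD=1388509993/16777216 → NEW=0, ERR=1388509993/16777216
(3,1): OLD=42926163063/268435456 → NEW=255, ERR=-25524878217/268435456
(3,2): OLD=426971481225/4294967296 → NEW=0, ERR=426971481225/4294967296
(3,3): OLD=15997207041855/68719476736 → NEW=255, ERR=-1526259525825/68719476736
(4,0): OLD=184830020149/4294967296 → NEW=0, ERR=184830020149/4294967296
(4,1): OLD=3776991064479/34359738368 → NEW=0, ERR=3776991064479/34359738368
(4,2): OLD=244147725049407/1099511627776 → NEW=255, ERR=-36227740033473/1099511627776
(4,3): OLD=3427968826220649/17592186044416 → NEW=255, ERR=-1058038615105431/17592186044416
(5,0): OLD=45662208879909/549755813888 → NEW=0, ERR=45662208879909/549755813888
(5,1): OLD=3046994480401187/17592186044416 → NEW=255, ERR=-1439012960924893/17592186044416
(5,2): OLD=936873906066183/8796093022208 → NEW=0, ERR=936873906066183/8796093022208
(5,3): OLD=63259918134284383/281474976710656 → NEW=255, ERR=-8516200926932897/281474976710656
Row 0: ..##
Row 1: .#.#
Row 2: ..##
Row 3: .#.#
Row 4: ..##
Row 5: .#.#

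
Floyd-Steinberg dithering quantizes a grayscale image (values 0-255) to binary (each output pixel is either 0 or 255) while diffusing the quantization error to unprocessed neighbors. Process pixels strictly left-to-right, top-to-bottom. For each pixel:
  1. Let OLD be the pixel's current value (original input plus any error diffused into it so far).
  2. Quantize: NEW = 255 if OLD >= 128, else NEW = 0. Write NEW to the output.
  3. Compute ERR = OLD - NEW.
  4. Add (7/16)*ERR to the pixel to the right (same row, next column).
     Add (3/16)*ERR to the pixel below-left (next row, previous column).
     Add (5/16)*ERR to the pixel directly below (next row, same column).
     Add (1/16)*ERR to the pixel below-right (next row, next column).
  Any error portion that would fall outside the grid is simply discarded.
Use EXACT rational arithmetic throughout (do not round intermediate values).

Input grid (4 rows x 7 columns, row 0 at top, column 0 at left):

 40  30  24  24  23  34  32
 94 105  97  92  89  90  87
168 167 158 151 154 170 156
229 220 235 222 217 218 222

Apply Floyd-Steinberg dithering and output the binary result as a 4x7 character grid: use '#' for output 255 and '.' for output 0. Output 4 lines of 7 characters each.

Answer: .......
.#.#.#.
##.#.##
#######

Derivation:
(0,0): OLD=40 → NEW=0, ERR=40
(0,1): OLD=95/2 → NEW=0, ERR=95/2
(0,2): OLD=1433/32 → NEW=0, ERR=1433/32
(0,3): OLD=22319/512 → NEW=0, ERR=22319/512
(0,4): OLD=344649/8192 → NEW=0, ERR=344649/8192
(0,5): OLD=6868991/131072 → NEW=0, ERR=6868991/131072
(0,6): OLD=115191801/2097152 → NEW=0, ERR=115191801/2097152
(1,0): OLD=3693/32 → NEW=0, ERR=3693/32
(1,1): OLD=46395/256 → NEW=255, ERR=-18885/256
(1,2): OLD=736151/8192 → NEW=0, ERR=736151/8192
(1,3): OLD=5099499/32768 → NEW=255, ERR=-3256341/32768
(1,4): OLD=149361537/2097152 → NEW=0, ERR=149361537/2097152
(1,5): OLD=2524377233/16777216 → NEW=255, ERR=-1753812847/16777216
(1,6): OLD=16564097631/268435456 → NEW=0, ERR=16564097631/268435456
(2,0): OLD=779193/4096 → NEW=255, ERR=-265287/4096
(2,1): OLD=18307267/131072 → NEW=255, ERR=-15116093/131072
(2,2): OLD=235684233/2097152 → NEW=0, ERR=235684233/2097152
(2,3): OLD=3155509505/16777216 → NEW=255, ERR=-1122680575/16777216
(2,4): OLD=16263036273/134217728 → NEW=0, ERR=16263036273/134217728
(2,5): OLD=886332490011/4294967296 → NEW=255, ERR=-208884170469/4294967296
(2,6): OLD=10134200899181/68719476736 → NEW=255, ERR=-7389265668499/68719476736
(3,0): OLD=392453609/2097152 → NEW=255, ERR=-142320151/2097152
(3,1): OLD=2873836149/16777216 → NEW=255, ERR=-1404353931/16777216
(3,2): OLD=28688161167/134217728 → NEW=255, ERR=-5537359473/134217728
(3,3): OLD=114236382569/536870912 → NEW=255, ERR=-22665699991/536870912
(3,4): OLD=15330874317289/68719476736 → NEW=255, ERR=-2192592250391/68719476736
(3,5): OLD=96896766515595/549755813888 → NEW=255, ERR=-43290966025845/549755813888
(3,6): OLD=1327388088189269/8796093022208 → NEW=255, ERR=-915615632473771/8796093022208
Row 0: .......
Row 1: .#.#.#.
Row 2: ##.#.##
Row 3: #######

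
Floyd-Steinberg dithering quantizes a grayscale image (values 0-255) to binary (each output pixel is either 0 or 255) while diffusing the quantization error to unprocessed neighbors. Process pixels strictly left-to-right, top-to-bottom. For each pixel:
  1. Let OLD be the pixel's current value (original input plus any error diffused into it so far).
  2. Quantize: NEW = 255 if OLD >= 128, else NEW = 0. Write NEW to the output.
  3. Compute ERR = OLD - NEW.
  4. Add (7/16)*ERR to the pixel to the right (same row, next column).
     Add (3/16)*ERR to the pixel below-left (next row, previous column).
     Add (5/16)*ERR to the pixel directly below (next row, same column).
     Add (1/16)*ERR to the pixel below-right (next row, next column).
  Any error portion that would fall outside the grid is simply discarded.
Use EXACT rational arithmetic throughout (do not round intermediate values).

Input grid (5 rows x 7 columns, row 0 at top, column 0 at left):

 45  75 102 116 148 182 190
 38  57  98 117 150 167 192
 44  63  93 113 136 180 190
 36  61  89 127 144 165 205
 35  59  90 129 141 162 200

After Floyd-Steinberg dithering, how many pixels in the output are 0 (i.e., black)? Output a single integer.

(0,0): OLD=45 → NEW=0, ERR=45
(0,1): OLD=1515/16 → NEW=0, ERR=1515/16
(0,2): OLD=36717/256 → NEW=255, ERR=-28563/256
(0,3): OLD=275195/4096 → NEW=0, ERR=275195/4096
(0,4): OLD=11625693/65536 → NEW=255, ERR=-5085987/65536
(0,5): OLD=155238923/1048576 → NEW=255, ERR=-112147957/1048576
(0,6): OLD=2402635341/16777216 → NEW=255, ERR=-1875554739/16777216
(1,0): OLD=17873/256 → NEW=0, ERR=17873/256
(1,1): OLD=202807/2048 → NEW=0, ERR=202807/2048
(1,2): OLD=8190211/65536 → NEW=0, ERR=8190211/65536
(1,3): OLD=44865095/262144 → NEW=255, ERR=-21981625/262144
(1,4): OLD=1228223989/16777216 → NEW=0, ERR=1228223989/16777216
(1,5): OLD=18762887813/134217728 → NEW=255, ERR=-15462632827/134217728
(1,6): OLD=214701302571/2147483648 → NEW=0, ERR=214701302571/2147483648
(2,0): OLD=2765133/32768 → NEW=0, ERR=2765133/32768
(2,1): OLD=166367391/1048576 → NEW=255, ERR=-101019489/1048576
(2,2): OLD=1348419229/16777216 → NEW=0, ERR=1348419229/16777216
(2,3): OLD=19259693557/134217728 → NEW=255, ERR=-14965827083/134217728
(2,4): OLD=89391727813/1073741824 → NEW=0, ERR=89391727813/1073741824
(2,5): OLD=7000543047767/34359738368 → NEW=255, ERR=-1761190236073/34359738368
(2,6): OLD=105342943188177/549755813888 → NEW=255, ERR=-34844789353263/549755813888
(3,0): OLD=743342589/16777216 → NEW=0, ERR=743342589/16777216
(3,1): OLD=9478703801/134217728 → NEW=0, ERR=9478703801/134217728
(3,2): OLD=126792882299/1073741824 → NEW=0, ERR=126792882299/1073741824
(3,3): OLD=706308623309/4294967296 → NEW=255, ERR=-388908037171/4294967296
(3,4): OLD=62573841126909/549755813888 → NEW=0, ERR=62573841126909/549755813888
(3,5): OLD=844855607123655/4398046511104 → NEW=255, ERR=-276646253207865/4398046511104
(3,6): OLD=10869844859618201/70368744177664 → NEW=255, ERR=-7074184905686119/70368744177664
(4,0): OLD=133331742643/2147483648 → NEW=0, ERR=133331742643/2147483648
(4,1): OLD=4574748211479/34359738368 → NEW=255, ERR=-4186985072361/34359738368
(4,2): OLD=33548744192185/549755813888 → NEW=0, ERR=33548744192185/549755813888
(4,3): OLD=686637772269251/4398046511104 → NEW=255, ERR=-434864088062269/4398046511104
(4,4): OLD=4076358684002201/35184372088832 → NEW=0, ERR=4076358684002201/35184372088832
(4,5): OLD=204120003175092697/1125899906842624 → NEW=255, ERR=-82984473069776423/1125899906842624
(4,6): OLD=2385232157131858879/18014398509481984 → NEW=255, ERR=-2208439462786047041/18014398509481984
Output grid:
  Row 0: ..#.###  (3 black, running=3)
  Row 1: ...#.#.  (5 black, running=8)
  Row 2: .#.#.##  (3 black, running=11)
  Row 3: ...#.##  (4 black, running=15)
  Row 4: .#.#.##  (3 black, running=18)

Answer: 18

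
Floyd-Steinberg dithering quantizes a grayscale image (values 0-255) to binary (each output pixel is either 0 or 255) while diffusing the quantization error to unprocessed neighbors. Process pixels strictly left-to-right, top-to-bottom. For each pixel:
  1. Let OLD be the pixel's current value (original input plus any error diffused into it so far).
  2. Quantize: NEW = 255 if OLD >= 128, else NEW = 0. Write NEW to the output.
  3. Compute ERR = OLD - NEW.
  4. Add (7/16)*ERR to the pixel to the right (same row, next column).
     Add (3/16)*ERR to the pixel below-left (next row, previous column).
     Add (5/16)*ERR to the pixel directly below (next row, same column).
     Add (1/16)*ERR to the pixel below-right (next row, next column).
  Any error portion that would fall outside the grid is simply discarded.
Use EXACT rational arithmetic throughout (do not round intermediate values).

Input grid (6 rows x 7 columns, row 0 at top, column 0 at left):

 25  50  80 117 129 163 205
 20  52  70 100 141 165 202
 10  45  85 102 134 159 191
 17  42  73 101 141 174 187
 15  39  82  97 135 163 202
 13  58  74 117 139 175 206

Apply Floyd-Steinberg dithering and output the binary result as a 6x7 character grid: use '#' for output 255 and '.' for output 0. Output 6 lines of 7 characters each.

(0,0): OLD=25 → NEW=0, ERR=25
(0,1): OLD=975/16 → NEW=0, ERR=975/16
(0,2): OLD=27305/256 → NEW=0, ERR=27305/256
(0,3): OLD=670367/4096 → NEW=255, ERR=-374113/4096
(0,4): OLD=5835353/65536 → NEW=0, ERR=5835353/65536
(0,5): OLD=211765359/1048576 → NEW=255, ERR=-55621521/1048576
(0,6): OLD=3049978633/16777216 → NEW=255, ERR=-1228211447/16777216
(1,0): OLD=10045/256 → NEW=0, ERR=10045/256
(1,1): OLD=224811/2048 → NEW=0, ERR=224811/2048
(1,2): OLD=9046535/65536 → NEW=255, ERR=-7665145/65536
(1,3): OLD=11442171/262144 → NEW=0, ERR=11442171/262144
(1,4): OLD=2890158993/16777216 → NEW=255, ERR=-1388031087/16777216
(1,5): OLD=13967563489/134217728 → NEW=0, ERR=13967563489/134217728
(1,6): OLD=475316628751/2147483648 → NEW=255, ERR=-72291701489/2147483648
(2,0): OLD=1403913/32768 → NEW=0, ERR=1403913/32768
(2,1): OLD=82386547/1048576 → NEW=0, ERR=82386547/1048576
(2,2): OLD=1641966873/16777216 → NEW=0, ERR=1641966873/16777216
(2,3): OLD=18204654481/134217728 → NEW=255, ERR=-16020866159/134217728
(2,4): OLD=83928292129/1073741824 → NEW=0, ERR=83928292129/1073741824
(2,5): OLD=7361056485835/34359738368 → NEW=255, ERR=-1400676798005/34359738368
(2,6): OLD=92990983000637/549755813888 → NEW=255, ERR=-47196749540803/549755813888
(3,0): OLD=756998393/16777216 → NEW=0, ERR=756998393/16777216
(3,1): OLD=14404452869/134217728 → NEW=0, ERR=14404452869/134217728
(3,2): OLD=142879515423/1073741824 → NEW=255, ERR=-130924649697/1073741824
(3,3): OLD=133682587401/4294967296 → NEW=0, ERR=133682587401/4294967296
(3,4): OLD=90126949262585/549755813888 → NEW=255, ERR=-50060783278855/549755813888
(3,5): OLD=484710798009723/4398046511104 → NEW=0, ERR=484710798009723/4398046511104
(3,6): OLD=14484774135514469/70368744177664 → NEW=255, ERR=-3459255629789851/70368744177664
(4,0): OLD=105705549047/2147483648 → NEW=0, ERR=105705549047/2147483648
(4,1): OLD=2543672765323/34359738368 → NEW=0, ERR=2543672765323/34359738368
(4,2): OLD=48833664176645/549755813888 → NEW=0, ERR=48833664176645/549755813888
(4,3): OLD=531698878922951/4398046511104 → NEW=0, ERR=531698878922951/4398046511104
(4,4): OLD=6405132324409445/35184372088832 → NEW=255, ERR=-2566882558242715/35184372088832
(4,5): OLD=169576645691664549/1125899906842624 → NEW=255, ERR=-117527830553204571/1125899906842624
(4,6): OLD=2663559198950229779/18014398509481984 → NEW=255, ERR=-1930112420967676141/18014398509481984
(5,0): OLD=23234287800273/549755813888 → NEW=0, ERR=23234287800273/549755813888
(5,1): OLD=524934422100891/4398046511104 → NEW=0, ERR=524934422100891/4398046511104
(5,2): OLD=6377930670824685/35184372088832 → NEW=255, ERR=-2594084211827475/35184372088832
(5,3): OLD=32199608528498177/281474976710656 → NEW=0, ERR=32199608528498177/281474976710656
(5,4): OLD=2778420643641772075/18014398509481984 → NEW=255, ERR=-1815250976276133845/18014398509481984
(5,5): OLD=10613375707818477051/144115188075855872 → NEW=0, ERR=10613375707818477051/144115188075855872
(5,6): OLD=457049230703233062741/2305843009213693952 → NEW=255, ERR=-130940736646258895019/2305843009213693952
Row 0: ...#.##
Row 1: ..#.#.#
Row 2: ...#.##
Row 3: ..#.#.#
Row 4: ....###
Row 5: ..#.#.#

Answer: ...#.##
..#.#.#
...#.##
..#.#.#
....###
..#.#.#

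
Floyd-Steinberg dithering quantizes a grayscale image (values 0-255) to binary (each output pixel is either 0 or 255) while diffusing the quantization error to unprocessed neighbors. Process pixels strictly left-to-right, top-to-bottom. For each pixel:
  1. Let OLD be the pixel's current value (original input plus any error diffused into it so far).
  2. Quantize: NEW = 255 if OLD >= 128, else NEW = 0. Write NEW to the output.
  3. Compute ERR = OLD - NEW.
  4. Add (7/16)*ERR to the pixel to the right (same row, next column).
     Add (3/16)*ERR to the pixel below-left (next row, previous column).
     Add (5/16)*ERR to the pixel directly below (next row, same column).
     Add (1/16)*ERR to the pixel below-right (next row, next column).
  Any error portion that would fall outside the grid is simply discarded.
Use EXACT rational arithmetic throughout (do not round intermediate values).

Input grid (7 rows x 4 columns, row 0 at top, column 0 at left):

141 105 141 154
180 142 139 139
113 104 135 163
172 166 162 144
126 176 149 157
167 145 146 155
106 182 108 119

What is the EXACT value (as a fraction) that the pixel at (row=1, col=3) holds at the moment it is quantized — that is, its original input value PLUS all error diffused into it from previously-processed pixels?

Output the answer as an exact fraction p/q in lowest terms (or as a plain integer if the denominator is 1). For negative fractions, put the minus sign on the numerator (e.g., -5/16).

(0,0): OLD=141 → NEW=255, ERR=-114
(0,1): OLD=441/8 → NEW=0, ERR=441/8
(0,2): OLD=21135/128 → NEW=255, ERR=-11505/128
(0,3): OLD=234857/2048 → NEW=0, ERR=234857/2048
(1,0): OLD=19803/128 → NEW=255, ERR=-12837/128
(1,1): OLD=93565/1024 → NEW=0, ERR=93565/1024
(1,2): OLD=5761729/32768 → NEW=255, ERR=-2594111/32768
(1,3): OLD=70560535/524288 → NEW=255, ERR=-63132905/524288
Target (1,3): original=139, with diffused error = 70560535/524288

Answer: 70560535/524288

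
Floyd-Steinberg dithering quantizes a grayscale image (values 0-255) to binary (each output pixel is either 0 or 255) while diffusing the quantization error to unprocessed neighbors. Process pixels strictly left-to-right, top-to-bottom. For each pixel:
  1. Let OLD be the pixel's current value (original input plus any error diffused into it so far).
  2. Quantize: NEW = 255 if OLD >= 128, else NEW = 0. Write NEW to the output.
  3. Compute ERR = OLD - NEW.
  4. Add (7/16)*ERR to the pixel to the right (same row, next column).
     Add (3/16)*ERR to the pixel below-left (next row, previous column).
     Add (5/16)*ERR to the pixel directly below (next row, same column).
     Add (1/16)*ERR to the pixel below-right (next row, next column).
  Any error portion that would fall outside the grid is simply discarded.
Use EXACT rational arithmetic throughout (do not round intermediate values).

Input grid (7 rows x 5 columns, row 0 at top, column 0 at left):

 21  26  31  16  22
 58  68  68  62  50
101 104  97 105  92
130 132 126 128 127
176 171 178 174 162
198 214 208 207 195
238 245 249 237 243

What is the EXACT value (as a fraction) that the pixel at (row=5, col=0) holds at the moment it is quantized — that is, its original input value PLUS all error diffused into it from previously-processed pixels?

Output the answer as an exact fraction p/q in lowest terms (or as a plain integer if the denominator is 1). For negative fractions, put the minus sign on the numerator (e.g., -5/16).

(0,0): OLD=21 → NEW=0, ERR=21
(0,1): OLD=563/16 → NEW=0, ERR=563/16
(0,2): OLD=11877/256 → NEW=0, ERR=11877/256
(0,3): OLD=148675/4096 → NEW=0, ERR=148675/4096
(0,4): OLD=2482517/65536 → NEW=0, ERR=2482517/65536
(1,0): OLD=18217/256 → NEW=0, ERR=18217/256
(1,1): OLD=246047/2048 → NEW=0, ERR=246047/2048
(1,2): OLD=9441419/65536 → NEW=255, ERR=-7270261/65536
(1,3): OLD=9125487/262144 → NEW=0, ERR=9125487/262144
(1,4): OLD=332759149/4194304 → NEW=0, ERR=332759149/4194304
(2,0): OLD=4776389/32768 → NEW=255, ERR=-3579451/32768
(2,1): OLD=81159879/1048576 → NEW=0, ERR=81159879/1048576
(2,2): OLD=1849370133/16777216 → NEW=0, ERR=1849370133/16777216
(2,3): OLD=46183392623/268435456 → NEW=255, ERR=-22267648657/268435456
(2,4): OLD=355090877001/4294967296 → NEW=0, ERR=355090877001/4294967296
(3,0): OLD=1851805557/16777216 → NEW=0, ERR=1851805557/16777216
(3,1): OLD=29302170449/134217728 → NEW=255, ERR=-4923350191/134217728
(3,2): OLD=574162570315/4294967296 → NEW=255, ERR=-521054090165/4294967296
(3,3): OLD=613251735443/8589934592 → NEW=0, ERR=613251735443/8589934592
(3,4): OLD=24585853252031/137438953472 → NEW=255, ERR=-10461079883329/137438953472
(4,0): OLD=437259293755/2147483648 → NEW=255, ERR=-110349036485/2147483648
(4,1): OLD=8329307932603/68719476736 → NEW=0, ERR=8329307932603/68719476736
(4,2): OLD=224531184411989/1099511627776 → NEW=255, ERR=-55844280670891/1099511627776
(4,3): OLD=2678155753433531/17592186044416 → NEW=255, ERR=-1807851687892549/17592186044416
(4,4): OLD=27504832840735133/281474976710656 → NEW=0, ERR=27504832840735133/281474976710656
(5,0): OLD=225035380259857/1099511627776 → NEW=255, ERR=-55340084823023/1099511627776
Target (5,0): original=198, with diffused error = 225035380259857/1099511627776

Answer: 225035380259857/1099511627776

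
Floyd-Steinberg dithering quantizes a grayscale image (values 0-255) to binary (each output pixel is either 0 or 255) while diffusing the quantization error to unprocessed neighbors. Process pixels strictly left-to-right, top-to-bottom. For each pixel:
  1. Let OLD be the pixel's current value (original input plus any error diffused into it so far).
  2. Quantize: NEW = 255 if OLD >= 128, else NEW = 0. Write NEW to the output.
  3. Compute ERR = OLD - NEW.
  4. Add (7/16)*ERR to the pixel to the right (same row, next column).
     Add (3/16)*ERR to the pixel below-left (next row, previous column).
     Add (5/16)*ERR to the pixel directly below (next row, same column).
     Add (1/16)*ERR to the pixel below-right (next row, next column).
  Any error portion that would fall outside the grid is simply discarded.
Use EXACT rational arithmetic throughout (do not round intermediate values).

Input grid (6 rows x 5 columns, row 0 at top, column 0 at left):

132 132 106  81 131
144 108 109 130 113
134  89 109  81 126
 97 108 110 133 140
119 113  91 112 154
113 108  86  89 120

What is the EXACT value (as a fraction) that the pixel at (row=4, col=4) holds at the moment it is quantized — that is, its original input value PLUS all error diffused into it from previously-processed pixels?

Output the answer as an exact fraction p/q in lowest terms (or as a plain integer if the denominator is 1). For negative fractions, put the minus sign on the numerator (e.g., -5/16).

Answer: 38663360362801133/281474976710656

Derivation:
(0,0): OLD=132 → NEW=255, ERR=-123
(0,1): OLD=1251/16 → NEW=0, ERR=1251/16
(0,2): OLD=35893/256 → NEW=255, ERR=-29387/256
(0,3): OLD=126067/4096 → NEW=0, ERR=126067/4096
(0,4): OLD=9467685/65536 → NEW=255, ERR=-7243995/65536
(1,0): OLD=30777/256 → NEW=0, ERR=30777/256
(1,1): OLD=319119/2048 → NEW=255, ERR=-203121/2048
(1,2): OLD=2647227/65536 → NEW=0, ERR=2647227/65536
(1,3): OLD=33918943/262144 → NEW=255, ERR=-32927777/262144
(1,4): OLD=106650301/4194304 → NEW=0, ERR=106650301/4194304
(2,0): OLD=5012629/32768 → NEW=255, ERR=-3343211/32768
(2,1): OLD=29839543/1048576 → NEW=0, ERR=29839543/1048576
(2,2): OLD=1750240229/16777216 → NEW=0, ERR=1750240229/16777216
(2,3): OLD=25415558623/268435456 → NEW=0, ERR=25415558623/268435456
(2,4): OLD=719484842329/4294967296 → NEW=255, ERR=-375731818151/4294967296
(3,0): OLD=1181994821/16777216 → NEW=0, ERR=1181994821/16777216
(3,1): OLD=21595576545/134217728 → NEW=255, ERR=-12629944095/134217728
(3,2): OLD=519532002427/4294967296 → NEW=0, ERR=519532002427/4294967296
(3,3): OLD=1766315644611/8589934592 → NEW=255, ERR=-424117676349/8589934592
(3,4): OLD=13328609446063/137438953472 → NEW=0, ERR=13328609446063/137438953472
(4,0): OLD=264940514667/2147483648 → NEW=0, ERR=264940514667/2147483648
(4,1): OLD=11314863702763/68719476736 → NEW=255, ERR=-6208602864917/68719476736
(4,2): OLD=81512542658341/1099511627776 → NEW=0, ERR=81512542658341/1099511627776
(4,3): OLD=2722364142046443/17592186044416 → NEW=255, ERR=-1763643299279637/17592186044416
(4,4): OLD=38663360362801133/281474976710656 → NEW=255, ERR=-33112758698416147/281474976710656
Target (4,4): original=154, with diffused error = 38663360362801133/281474976710656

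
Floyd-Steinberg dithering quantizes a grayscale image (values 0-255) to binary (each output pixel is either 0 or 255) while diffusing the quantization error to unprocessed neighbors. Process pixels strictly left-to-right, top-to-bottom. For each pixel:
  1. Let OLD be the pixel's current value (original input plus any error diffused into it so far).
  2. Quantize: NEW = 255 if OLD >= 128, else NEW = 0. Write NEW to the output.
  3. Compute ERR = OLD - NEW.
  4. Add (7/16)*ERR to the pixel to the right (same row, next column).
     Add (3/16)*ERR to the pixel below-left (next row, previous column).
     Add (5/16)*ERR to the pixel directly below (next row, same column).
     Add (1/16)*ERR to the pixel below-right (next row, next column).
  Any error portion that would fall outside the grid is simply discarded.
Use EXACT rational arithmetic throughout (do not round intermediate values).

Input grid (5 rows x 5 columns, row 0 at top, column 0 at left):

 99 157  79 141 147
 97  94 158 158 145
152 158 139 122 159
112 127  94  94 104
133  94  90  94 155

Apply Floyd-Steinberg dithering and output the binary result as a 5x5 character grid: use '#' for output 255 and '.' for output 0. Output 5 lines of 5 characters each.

Answer: .#.#.
.#.##
#.#.#
.#..#
#.#.#

Derivation:
(0,0): OLD=99 → NEW=0, ERR=99
(0,1): OLD=3205/16 → NEW=255, ERR=-875/16
(0,2): OLD=14099/256 → NEW=0, ERR=14099/256
(0,3): OLD=676229/4096 → NEW=255, ERR=-368251/4096
(0,4): OLD=7056035/65536 → NEW=0, ERR=7056035/65536
(1,0): OLD=30127/256 → NEW=0, ERR=30127/256
(1,1): OLD=296777/2048 → NEW=255, ERR=-225463/2048
(1,2): OLD=6997373/65536 → NEW=0, ERR=6997373/65536
(1,3): OLD=52493497/262144 → NEW=255, ERR=-14353223/262144
(1,4): OLD=625254155/4194304 → NEW=255, ERR=-444293365/4194304
(2,0): OLD=5509427/32768 → NEW=255, ERR=-2846413/32768
(2,1): OLD=118455777/1048576 → NEW=0, ERR=118455777/1048576
(2,2): OLD=3433337571/16777216 → NEW=255, ERR=-844852509/16777216
(2,3): OLD=18701933817/268435456 → NEW=0, ERR=18701933817/268435456
(2,4): OLD=656941759631/4294967296 → NEW=255, ERR=-438274900849/4294967296
(3,0): OLD=1778989443/16777216 → NEW=0, ERR=1778989443/16777216
(3,1): OLD=26014385095/134217728 → NEW=255, ERR=-8211135545/134217728
(3,2): OLD=307613307837/4294967296 → NEW=0, ERR=307613307837/4294967296
(3,3): OLD=1072246466069/8589934592 → NEW=0, ERR=1072246466069/8589934592
(3,4): OLD=18015089297225/137438953472 → NEW=255, ERR=-17031843838135/137438953472
(4,0): OLD=332141496269/2147483648 → NEW=255, ERR=-215466833971/2147483648
(4,1): OLD=3507574671309/68719476736 → NEW=0, ERR=3507574671309/68719476736
(4,2): OLD=169647947612579/1099511627776 → NEW=255, ERR=-110727517470301/1099511627776
(4,3): OLD=1234795358858189/17592186044416 → NEW=0, ERR=1234795358858189/17592186044416
(4,4): OLD=43567769608261915/281474976710656 → NEW=255, ERR=-28208349452955365/281474976710656
Row 0: .#.#.
Row 1: .#.##
Row 2: #.#.#
Row 3: .#..#
Row 4: #.#.#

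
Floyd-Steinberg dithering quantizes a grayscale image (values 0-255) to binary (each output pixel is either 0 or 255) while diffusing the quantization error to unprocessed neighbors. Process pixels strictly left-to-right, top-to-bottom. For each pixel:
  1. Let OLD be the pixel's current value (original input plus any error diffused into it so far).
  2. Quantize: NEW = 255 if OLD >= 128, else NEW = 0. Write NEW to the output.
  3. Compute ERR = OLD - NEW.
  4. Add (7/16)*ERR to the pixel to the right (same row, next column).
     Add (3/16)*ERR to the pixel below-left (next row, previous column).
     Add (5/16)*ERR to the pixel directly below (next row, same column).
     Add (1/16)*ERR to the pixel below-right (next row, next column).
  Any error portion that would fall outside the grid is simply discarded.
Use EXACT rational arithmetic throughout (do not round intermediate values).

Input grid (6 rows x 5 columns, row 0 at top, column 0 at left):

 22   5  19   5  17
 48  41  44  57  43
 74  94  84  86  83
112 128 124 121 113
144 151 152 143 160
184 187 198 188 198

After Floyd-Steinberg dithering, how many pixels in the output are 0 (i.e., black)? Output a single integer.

Answer: 18

Derivation:
(0,0): OLD=22 → NEW=0, ERR=22
(0,1): OLD=117/8 → NEW=0, ERR=117/8
(0,2): OLD=3251/128 → NEW=0, ERR=3251/128
(0,3): OLD=32997/2048 → NEW=0, ERR=32997/2048
(0,4): OLD=788035/32768 → NEW=0, ERR=788035/32768
(1,0): OLD=7375/128 → NEW=0, ERR=7375/128
(1,1): OLD=78761/1024 → NEW=0, ERR=78761/1024
(1,2): OLD=2933469/32768 → NEW=0, ERR=2933469/32768
(1,3): OLD=14063705/131072 → NEW=0, ERR=14063705/131072
(1,4): OLD=206495979/2097152 → NEW=0, ERR=206495979/2097152
(2,0): OLD=1743699/16384 → NEW=0, ERR=1743699/16384
(2,1): OLD=96985025/524288 → NEW=255, ERR=-36708415/524288
(2,2): OLD=891451779/8388608 → NEW=0, ERR=891451779/8388608
(2,3): OLD=25512192473/134217728 → NEW=255, ERR=-8713328167/134217728
(2,4): OLD=197727792815/2147483648 → NEW=0, ERR=197727792815/2147483648
(3,0): OLD=1108390691/8388608 → NEW=255, ERR=-1030704349/8388608
(3,1): OLD=5297697383/67108864 → NEW=0, ERR=5297697383/67108864
(3,2): OLD=376234539293/2147483648 → NEW=255, ERR=-171373790947/2147483648
(3,3): OLD=385280073301/4294967296 → NEW=0, ERR=385280073301/4294967296
(3,4): OLD=12160712811081/68719476736 → NEW=255, ERR=-5362753756599/68719476736
(4,0): OLD=129283740845/1073741824 → NEW=0, ERR=129283740845/1073741824
(4,1): OLD=7067942760493/34359738368 → NEW=255, ERR=-1693790523347/34359738368
(4,2): OLD=69955589591107/549755813888 → NEW=0, ERR=69955589591107/549755813888
(4,3): OLD=1821531895585325/8796093022208 → NEW=255, ERR=-421471825077715/8796093022208
(4,4): OLD=16924586547205563/140737488355328 → NEW=0, ERR=16924586547205563/140737488355328
(5,0): OLD=116759096720551/549755813888 → NEW=255, ERR=-23428635820889/549755813888
(5,1): OLD=810712873312437/4398046511104 → NEW=255, ERR=-310788987019083/4398046511104
(5,2): OLD=27413398194166365/140737488355328 → NEW=255, ERR=-8474661336442275/140737488355328
(5,3): OLD=99745095047113395/562949953421312 → NEW=255, ERR=-43807143075321165/562949953421312
(5,4): OLD=1788292985050605761/9007199254740992 → NEW=255, ERR=-508542824908347199/9007199254740992
Output grid:
  Row 0: .....  (5 black, running=5)
  Row 1: .....  (5 black, running=10)
  Row 2: .#.#.  (3 black, running=13)
  Row 3: #.#.#  (2 black, running=15)
  Row 4: .#.#.  (3 black, running=18)
  Row 5: #####  (0 black, running=18)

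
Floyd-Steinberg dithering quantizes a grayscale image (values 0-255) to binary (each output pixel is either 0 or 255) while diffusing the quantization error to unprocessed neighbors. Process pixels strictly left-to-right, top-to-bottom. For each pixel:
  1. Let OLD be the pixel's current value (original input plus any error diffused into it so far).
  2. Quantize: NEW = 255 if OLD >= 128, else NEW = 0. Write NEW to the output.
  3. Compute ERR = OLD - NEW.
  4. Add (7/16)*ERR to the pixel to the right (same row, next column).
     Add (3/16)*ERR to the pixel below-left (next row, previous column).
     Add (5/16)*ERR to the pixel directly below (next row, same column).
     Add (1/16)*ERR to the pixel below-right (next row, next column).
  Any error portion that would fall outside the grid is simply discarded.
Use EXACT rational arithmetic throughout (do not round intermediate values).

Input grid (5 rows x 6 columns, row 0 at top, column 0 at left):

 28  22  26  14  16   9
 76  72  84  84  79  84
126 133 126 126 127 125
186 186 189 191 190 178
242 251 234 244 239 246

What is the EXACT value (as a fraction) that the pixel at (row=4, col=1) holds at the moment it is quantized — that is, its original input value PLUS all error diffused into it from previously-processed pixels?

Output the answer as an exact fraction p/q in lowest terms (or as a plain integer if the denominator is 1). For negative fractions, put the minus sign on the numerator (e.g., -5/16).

(0,0): OLD=28 → NEW=0, ERR=28
(0,1): OLD=137/4 → NEW=0, ERR=137/4
(0,2): OLD=2623/64 → NEW=0, ERR=2623/64
(0,3): OLD=32697/1024 → NEW=0, ERR=32697/1024
(0,4): OLD=491023/16384 → NEW=0, ERR=491023/16384
(0,5): OLD=5796457/262144 → NEW=0, ERR=5796457/262144
(1,0): OLD=5835/64 → NEW=0, ERR=5835/64
(1,1): OLD=67597/512 → NEW=255, ERR=-62963/512
(1,2): OLD=837777/16384 → NEW=0, ERR=837777/16384
(1,3): OLD=8161213/65536 → NEW=0, ERR=8161213/65536
(1,4): OLD=624905623/4194304 → NEW=255, ERR=-444641897/4194304
(1,5): OLD=3114069745/67108864 → NEW=0, ERR=3114069745/67108864
(2,0): OLD=1076703/8192 → NEW=255, ERR=-1012257/8192
(2,1): OLD=14626565/262144 → NEW=0, ERR=14626565/262144
(2,2): OLD=763587919/4194304 → NEW=255, ERR=-305959601/4194304
(2,3): OLD=3903066519/33554432 → NEW=0, ERR=3903066519/33554432
(2,4): OLD=173136082501/1073741824 → NEW=255, ERR=-100668082619/1073741824
(2,5): OLD=1578104323635/17179869184 → NEW=0, ERR=1578104323635/17179869184
(3,0): OLD=662059119/4194304 → NEW=255, ERR=-407488401/4194304
(3,1): OLD=4681900355/33554432 → NEW=255, ERR=-3874479805/33554432
(3,2): OLD=37845129785/268435456 → NEW=255, ERR=-30605911495/268435456
(3,3): OLD=2668550229611/17179869184 → NEW=255, ERR=-1712316412309/17179869184
(3,4): OLD=19459911926155/137438953472 → NEW=255, ERR=-15587021209205/137438953472
(3,5): OLD=332555649393989/2199023255552 → NEW=255, ERR=-228195280771771/2199023255552
(4,0): OLD=101999785249/536870912 → NEW=255, ERR=-34902297311/536870912
(4,1): OLD=1366005132717/8589934592 → NEW=255, ERR=-824428188243/8589934592
Target (4,1): original=251, with diffused error = 1366005132717/8589934592

Answer: 1366005132717/8589934592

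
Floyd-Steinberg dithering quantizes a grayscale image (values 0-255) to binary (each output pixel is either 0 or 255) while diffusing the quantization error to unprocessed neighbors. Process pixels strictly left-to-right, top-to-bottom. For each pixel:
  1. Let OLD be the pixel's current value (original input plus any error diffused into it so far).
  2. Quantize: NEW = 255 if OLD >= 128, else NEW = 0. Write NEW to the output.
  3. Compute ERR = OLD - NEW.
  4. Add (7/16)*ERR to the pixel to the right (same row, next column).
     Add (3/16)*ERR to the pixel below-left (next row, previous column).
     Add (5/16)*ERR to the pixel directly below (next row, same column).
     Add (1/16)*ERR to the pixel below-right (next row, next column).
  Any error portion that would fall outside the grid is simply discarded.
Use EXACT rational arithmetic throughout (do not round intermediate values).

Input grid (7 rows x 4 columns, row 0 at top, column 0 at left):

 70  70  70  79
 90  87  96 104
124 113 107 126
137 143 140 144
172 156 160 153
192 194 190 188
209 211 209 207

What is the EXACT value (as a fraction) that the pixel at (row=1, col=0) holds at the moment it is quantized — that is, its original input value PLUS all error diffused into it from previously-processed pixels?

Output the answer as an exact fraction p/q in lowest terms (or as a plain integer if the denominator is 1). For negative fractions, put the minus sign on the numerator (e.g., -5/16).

(0,0): OLD=70 → NEW=0, ERR=70
(0,1): OLD=805/8 → NEW=0, ERR=805/8
(0,2): OLD=14595/128 → NEW=0, ERR=14595/128
(0,3): OLD=263957/2048 → NEW=255, ERR=-258283/2048
(1,0): OLD=16735/128 → NEW=255, ERR=-15905/128
Target (1,0): original=90, with diffused error = 16735/128

Answer: 16735/128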